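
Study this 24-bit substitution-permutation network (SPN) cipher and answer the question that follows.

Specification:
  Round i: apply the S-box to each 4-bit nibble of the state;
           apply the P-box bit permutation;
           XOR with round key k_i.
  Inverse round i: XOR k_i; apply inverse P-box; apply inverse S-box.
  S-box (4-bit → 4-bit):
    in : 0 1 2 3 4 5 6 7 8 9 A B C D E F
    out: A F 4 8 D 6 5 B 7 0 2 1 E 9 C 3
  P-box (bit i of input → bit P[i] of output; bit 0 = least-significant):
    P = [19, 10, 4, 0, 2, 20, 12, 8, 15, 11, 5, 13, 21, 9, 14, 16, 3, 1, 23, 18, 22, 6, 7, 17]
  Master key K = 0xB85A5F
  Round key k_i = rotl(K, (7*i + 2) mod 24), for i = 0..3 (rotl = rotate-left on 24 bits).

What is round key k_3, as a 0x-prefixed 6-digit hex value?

0xDC2D2F

K = 0xB85A5F
k_0 = rotl(K, (7*0+2) mod 24) = rotl(K, 2) = 0xE1697E
k_1 = rotl(K, (7*1+2) mod 24) = rotl(K, 9) = 0xB4BF70
k_2 = rotl(K, (7*2+2) mod 24) = rotl(K, 16) = 0x5FB85A
k_3 = rotl(K, (7*3+2) mod 24) = rotl(K, 23) = 0xDC2D2F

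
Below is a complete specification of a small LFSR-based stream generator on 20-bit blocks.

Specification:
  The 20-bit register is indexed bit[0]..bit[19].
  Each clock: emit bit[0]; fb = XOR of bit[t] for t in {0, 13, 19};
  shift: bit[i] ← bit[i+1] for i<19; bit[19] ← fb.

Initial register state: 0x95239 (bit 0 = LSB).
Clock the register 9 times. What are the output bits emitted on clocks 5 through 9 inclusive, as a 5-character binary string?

reg_0 = 0x95239
clock 1: out=1, reg = 0x4A91C
clock 2: out=0, reg = 0xA548E
clock 3: out=0, reg = 0xD2A47
clock 4: out=1, reg = 0xE9523
clock 5: out=1, reg = 0x74A91
clock 6: out=1, reg = 0xBA548
clock 7: out=0, reg = 0x5D2A4
clock 8: out=0, reg = 0x2E952
clock 9: out=0, reg = 0x974A9

11000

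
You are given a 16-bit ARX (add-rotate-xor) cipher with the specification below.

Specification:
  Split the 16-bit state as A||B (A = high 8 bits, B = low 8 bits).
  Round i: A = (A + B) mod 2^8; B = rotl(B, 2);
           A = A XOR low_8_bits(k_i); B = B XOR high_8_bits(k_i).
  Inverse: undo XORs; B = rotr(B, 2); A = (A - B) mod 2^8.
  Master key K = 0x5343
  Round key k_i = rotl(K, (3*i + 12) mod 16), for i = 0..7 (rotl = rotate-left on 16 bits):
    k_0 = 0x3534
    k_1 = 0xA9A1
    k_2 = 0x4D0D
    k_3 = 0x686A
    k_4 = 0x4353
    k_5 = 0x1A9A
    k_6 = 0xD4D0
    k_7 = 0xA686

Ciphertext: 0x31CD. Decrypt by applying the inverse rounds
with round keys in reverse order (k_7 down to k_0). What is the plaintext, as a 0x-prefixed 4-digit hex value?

s_0 = ciphertext = 0x31CD
s_1 = InvRound(s_0, k_7) = 0xDDDA
s_2 = InvRound(s_1, k_6) = 0x8A83
s_3 = InvRound(s_2, k_5) = 0xAA66
s_4 = InvRound(s_3, k_4) = 0xB049
s_5 = InvRound(s_4, k_3) = 0x9248
s_6 = InvRound(s_5, k_2) = 0x5E41
s_7 = InvRound(s_6, k_1) = 0xC53A
s_8 = InvRound(s_7, k_0) = 0x2EC3

0x2EC3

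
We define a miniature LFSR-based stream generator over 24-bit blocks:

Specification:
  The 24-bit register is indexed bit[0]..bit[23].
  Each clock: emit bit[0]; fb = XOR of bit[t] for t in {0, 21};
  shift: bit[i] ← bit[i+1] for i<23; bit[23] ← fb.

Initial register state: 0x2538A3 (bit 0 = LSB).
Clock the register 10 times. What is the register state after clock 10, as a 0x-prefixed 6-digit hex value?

reg_0 = 0x2538A3
clock 1: out=1, reg = 0x129C51
clock 2: out=1, reg = 0x894E28
clock 3: out=0, reg = 0x44A714
clock 4: out=0, reg = 0x22538A
clock 5: out=0, reg = 0x9129C5
clock 6: out=1, reg = 0xC894E2
clock 7: out=0, reg = 0x644A71
clock 8: out=1, reg = 0x322538
clock 9: out=0, reg = 0x99129C
clock 10: out=0, reg = 0x4C894E

0x4C894E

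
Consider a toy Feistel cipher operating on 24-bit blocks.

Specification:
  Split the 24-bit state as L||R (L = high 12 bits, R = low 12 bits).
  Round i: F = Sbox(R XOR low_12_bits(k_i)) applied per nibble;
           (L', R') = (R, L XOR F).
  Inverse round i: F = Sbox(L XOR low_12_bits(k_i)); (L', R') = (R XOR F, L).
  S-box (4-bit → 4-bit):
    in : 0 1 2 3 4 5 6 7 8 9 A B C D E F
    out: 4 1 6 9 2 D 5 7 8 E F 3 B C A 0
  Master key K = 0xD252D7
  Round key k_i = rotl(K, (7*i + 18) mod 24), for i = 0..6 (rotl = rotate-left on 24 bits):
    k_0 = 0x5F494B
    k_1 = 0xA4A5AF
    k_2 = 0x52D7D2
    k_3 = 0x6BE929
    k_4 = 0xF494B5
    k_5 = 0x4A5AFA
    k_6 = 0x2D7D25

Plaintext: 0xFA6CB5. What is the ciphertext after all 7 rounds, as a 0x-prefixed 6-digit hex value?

s_0 = plaintext = 0xFA6CB5
s_1 = Round(s_0, k_0) = 0xCB52AC
s_2 = Round(s_1, k_1) = 0x2ACBFC
s_3 = Round(s_2, k_2) = 0xBFC9C6
s_4 = Round(s_3, k_3) = 0x9C6F5C
s_5 = Round(s_4, k_4) = 0xF5CA68
s_6 = Round(s_5, k_5) = 0xA68BBA
s_7 = Round(s_6, k_6) = 0xBBAF88

0xBBAF88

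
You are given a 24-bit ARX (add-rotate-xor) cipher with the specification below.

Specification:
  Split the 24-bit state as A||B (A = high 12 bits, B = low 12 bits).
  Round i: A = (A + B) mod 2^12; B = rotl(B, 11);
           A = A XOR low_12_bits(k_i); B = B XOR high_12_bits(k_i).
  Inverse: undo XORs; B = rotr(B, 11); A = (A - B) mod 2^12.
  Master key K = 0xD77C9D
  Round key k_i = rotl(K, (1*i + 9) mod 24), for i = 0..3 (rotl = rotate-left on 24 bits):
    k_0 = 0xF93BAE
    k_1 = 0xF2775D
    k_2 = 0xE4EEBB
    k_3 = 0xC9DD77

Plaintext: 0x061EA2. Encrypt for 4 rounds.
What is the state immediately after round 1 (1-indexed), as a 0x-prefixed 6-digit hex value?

0x4AD8C2

s_0 = plaintext = 0x061EA2
s_1 = Round(s_0, k_0) = 0x4AD8C2
s_2 = Round(s_1, k_1) = 0xA32B46
s_3 = Round(s_2, k_2) = 0xBC3BED
s_4 = Round(s_3, k_3) = 0xAC716B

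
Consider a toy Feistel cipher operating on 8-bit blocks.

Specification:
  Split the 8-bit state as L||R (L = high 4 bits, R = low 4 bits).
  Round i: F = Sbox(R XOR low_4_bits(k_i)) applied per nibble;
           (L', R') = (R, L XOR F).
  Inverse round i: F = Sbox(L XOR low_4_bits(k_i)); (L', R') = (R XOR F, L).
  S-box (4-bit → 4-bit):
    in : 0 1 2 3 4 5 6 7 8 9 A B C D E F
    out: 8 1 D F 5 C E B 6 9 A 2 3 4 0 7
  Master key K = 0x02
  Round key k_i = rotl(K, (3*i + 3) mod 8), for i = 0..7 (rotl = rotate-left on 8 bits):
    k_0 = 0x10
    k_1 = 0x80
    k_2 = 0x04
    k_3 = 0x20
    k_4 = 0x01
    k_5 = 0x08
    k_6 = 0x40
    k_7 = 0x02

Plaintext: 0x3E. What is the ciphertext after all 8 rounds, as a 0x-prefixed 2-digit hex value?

s_0 = plaintext = 0x3E
s_1 = Round(s_0, k_0) = 0xE3
s_2 = Round(s_1, k_1) = 0x31
s_3 = Round(s_2, k_2) = 0x1F
s_4 = Round(s_3, k_3) = 0xF6
s_5 = Round(s_4, k_4) = 0x64
s_6 = Round(s_5, k_5) = 0x45
s_7 = Round(s_6, k_6) = 0x58
s_8 = Round(s_7, k_7) = 0x8F

0x8F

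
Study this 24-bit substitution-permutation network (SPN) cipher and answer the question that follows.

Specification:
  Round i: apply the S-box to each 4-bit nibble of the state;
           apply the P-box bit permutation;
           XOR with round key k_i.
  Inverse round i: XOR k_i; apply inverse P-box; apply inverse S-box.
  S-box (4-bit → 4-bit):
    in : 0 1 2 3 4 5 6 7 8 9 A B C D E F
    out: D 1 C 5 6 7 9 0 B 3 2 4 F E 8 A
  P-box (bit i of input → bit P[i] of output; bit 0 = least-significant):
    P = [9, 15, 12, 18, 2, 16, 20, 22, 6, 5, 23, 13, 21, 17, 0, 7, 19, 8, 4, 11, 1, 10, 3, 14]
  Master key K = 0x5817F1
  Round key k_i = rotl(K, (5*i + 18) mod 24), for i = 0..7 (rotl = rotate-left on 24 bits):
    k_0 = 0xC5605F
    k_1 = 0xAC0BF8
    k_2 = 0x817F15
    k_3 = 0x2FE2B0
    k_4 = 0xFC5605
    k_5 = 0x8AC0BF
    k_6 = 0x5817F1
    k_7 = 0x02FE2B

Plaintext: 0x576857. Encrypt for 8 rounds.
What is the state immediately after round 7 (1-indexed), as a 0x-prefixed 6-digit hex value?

0x2875C9

s_0 = plaintext = 0x576857
s_1 = Round(s_0, k_0) = 0xF444B1
s_2 = Round(s_1, k_1) = 0x3E4CC9
s_3 = Round(s_2, k_2) = 0x52D57A
s_4 = Round(s_3, k_3) = 0xAD6E4B
s_5 = Round(s_4, k_4) = 0xCD6B95
s_6 = Round(s_5, k_5) = 0x2B1F21
s_7 = Round(s_6, k_6) = 0x2875C9
s_8 = Round(s_7, k_7) = 0xDB3547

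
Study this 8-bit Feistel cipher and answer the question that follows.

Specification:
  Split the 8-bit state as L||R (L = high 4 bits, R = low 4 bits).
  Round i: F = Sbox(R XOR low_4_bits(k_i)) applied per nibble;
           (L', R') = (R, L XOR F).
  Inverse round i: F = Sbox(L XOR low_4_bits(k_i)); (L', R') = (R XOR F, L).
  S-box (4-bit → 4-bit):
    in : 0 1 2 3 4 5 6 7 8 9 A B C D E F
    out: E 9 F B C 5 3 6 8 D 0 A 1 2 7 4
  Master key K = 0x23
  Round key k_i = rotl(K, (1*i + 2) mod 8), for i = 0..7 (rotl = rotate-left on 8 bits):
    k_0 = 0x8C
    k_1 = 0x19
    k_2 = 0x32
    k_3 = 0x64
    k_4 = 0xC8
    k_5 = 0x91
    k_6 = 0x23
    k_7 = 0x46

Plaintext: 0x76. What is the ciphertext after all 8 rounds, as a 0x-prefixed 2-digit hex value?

s_0 = plaintext = 0x76
s_1 = Round(s_0, k_0) = 0x67
s_2 = Round(s_1, k_1) = 0x71
s_3 = Round(s_2, k_2) = 0x1C
s_4 = Round(s_3, k_3) = 0xC9
s_5 = Round(s_4, k_4) = 0x95
s_6 = Round(s_5, k_5) = 0x55
s_7 = Round(s_6, k_6) = 0x56
s_8 = Round(s_7, k_7) = 0x6B

0x6B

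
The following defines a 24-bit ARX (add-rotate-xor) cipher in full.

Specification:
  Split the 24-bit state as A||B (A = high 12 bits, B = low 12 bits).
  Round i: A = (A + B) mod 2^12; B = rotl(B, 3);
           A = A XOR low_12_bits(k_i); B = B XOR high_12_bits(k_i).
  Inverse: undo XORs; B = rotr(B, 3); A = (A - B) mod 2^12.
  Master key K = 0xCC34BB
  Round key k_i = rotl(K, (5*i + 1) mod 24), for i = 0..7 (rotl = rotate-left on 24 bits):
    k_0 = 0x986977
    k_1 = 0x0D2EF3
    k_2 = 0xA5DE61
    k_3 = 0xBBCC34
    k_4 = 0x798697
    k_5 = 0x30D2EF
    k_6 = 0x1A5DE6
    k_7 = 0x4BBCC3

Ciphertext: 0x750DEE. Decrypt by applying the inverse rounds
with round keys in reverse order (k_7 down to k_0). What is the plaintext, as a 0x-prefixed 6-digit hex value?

s_0 = ciphertext = 0x750DEE
s_1 = InvRound(s_0, k_7) = 0x069B2A
s_2 = InvRound(s_1, k_6) = 0xE3EF51
s_3 = InvRound(s_2, k_5) = 0x34698B
s_4 = InvRound(s_3, k_4) = 0xE0F7C2
s_5 = InvRound(s_4, k_3) = 0x4ACD8F
s_6 = InvRound(s_5, k_2) = 0x5D34FA
s_7 = InvRound(s_6, k_1) = 0xA9B085
s_8 = InvRound(s_7, k_0) = 0xCCC720

0xCCC720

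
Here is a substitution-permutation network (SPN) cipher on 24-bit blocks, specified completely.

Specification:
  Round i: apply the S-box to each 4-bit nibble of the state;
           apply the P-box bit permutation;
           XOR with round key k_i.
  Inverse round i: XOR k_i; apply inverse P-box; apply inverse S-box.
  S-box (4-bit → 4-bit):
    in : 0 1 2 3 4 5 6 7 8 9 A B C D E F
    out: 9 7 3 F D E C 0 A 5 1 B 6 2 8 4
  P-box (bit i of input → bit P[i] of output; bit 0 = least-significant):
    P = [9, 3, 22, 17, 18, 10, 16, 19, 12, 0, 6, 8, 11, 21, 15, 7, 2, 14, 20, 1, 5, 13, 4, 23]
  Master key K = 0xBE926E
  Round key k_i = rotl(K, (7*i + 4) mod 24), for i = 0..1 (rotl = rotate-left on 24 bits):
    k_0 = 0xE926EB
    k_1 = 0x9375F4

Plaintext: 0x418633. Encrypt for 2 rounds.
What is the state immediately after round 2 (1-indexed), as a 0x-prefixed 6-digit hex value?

s_0 = plaintext = 0x418633
s_1 = Round(s_0, k_0) = 0x166117
s_2 = Round(s_1, k_1) = 0x86C107

0x86C107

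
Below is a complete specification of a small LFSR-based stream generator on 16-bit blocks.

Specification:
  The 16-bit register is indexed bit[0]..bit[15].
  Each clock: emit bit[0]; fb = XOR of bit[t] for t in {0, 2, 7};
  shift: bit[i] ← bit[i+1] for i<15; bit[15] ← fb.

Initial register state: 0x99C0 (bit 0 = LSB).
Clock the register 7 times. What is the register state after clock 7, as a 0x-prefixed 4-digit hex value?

reg_0 = 0x99C0
clock 1: out=0, reg = 0xCCE0
clock 2: out=0, reg = 0xE670
clock 3: out=0, reg = 0x7338
clock 4: out=0, reg = 0x399C
clock 5: out=0, reg = 0x1CCE
clock 6: out=0, reg = 0x0E67
clock 7: out=1, reg = 0x0733

0x0733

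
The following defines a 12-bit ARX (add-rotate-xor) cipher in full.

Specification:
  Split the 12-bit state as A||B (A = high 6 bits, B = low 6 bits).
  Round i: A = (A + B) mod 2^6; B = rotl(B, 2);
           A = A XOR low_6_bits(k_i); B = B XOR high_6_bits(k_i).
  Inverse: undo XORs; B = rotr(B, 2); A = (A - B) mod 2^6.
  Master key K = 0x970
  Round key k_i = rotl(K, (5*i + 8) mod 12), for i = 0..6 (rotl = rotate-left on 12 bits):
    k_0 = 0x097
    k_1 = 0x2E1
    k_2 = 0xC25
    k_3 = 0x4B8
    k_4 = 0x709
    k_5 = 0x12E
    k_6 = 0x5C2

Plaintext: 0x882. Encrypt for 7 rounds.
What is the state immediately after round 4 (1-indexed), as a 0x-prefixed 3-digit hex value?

0x829

s_0 = plaintext = 0x882
s_1 = Round(s_0, k_0) = 0xCCA
s_2 = Round(s_1, k_1) = 0x723
s_3 = Round(s_2, k_2) = 0x6BE
s_4 = Round(s_3, k_3) = 0x829
s_5 = Round(s_4, k_4) = 0x03A
s_6 = Round(s_5, k_5) = 0x52F
s_7 = Round(s_6, k_6) = 0x069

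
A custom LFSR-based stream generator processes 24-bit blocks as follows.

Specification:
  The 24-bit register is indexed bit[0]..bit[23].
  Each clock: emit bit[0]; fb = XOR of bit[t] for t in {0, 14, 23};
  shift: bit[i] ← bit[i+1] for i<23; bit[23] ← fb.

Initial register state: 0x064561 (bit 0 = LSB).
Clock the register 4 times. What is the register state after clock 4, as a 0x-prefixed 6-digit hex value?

0x806456

reg_0 = 0x064561
clock 1: out=1, reg = 0x0322B0
clock 2: out=0, reg = 0x019158
clock 3: out=0, reg = 0x00C8AC
clock 4: out=0, reg = 0x806456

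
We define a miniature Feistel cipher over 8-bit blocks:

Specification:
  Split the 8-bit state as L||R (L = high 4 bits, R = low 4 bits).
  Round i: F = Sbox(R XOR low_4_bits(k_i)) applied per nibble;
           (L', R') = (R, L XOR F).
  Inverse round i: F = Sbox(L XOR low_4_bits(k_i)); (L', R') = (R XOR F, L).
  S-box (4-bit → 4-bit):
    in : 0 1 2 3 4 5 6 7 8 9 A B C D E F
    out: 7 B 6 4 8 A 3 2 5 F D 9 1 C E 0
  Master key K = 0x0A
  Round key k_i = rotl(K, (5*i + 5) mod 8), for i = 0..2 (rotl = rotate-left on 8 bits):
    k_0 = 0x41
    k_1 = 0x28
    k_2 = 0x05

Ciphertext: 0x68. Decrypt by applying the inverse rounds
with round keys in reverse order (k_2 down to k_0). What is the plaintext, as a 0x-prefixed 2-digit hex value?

0xCE

s_0 = ciphertext = 0x68
s_1 = InvRound(s_0, k_2) = 0xC6
s_2 = InvRound(s_1, k_1) = 0xEC
s_3 = InvRound(s_2, k_0) = 0xCE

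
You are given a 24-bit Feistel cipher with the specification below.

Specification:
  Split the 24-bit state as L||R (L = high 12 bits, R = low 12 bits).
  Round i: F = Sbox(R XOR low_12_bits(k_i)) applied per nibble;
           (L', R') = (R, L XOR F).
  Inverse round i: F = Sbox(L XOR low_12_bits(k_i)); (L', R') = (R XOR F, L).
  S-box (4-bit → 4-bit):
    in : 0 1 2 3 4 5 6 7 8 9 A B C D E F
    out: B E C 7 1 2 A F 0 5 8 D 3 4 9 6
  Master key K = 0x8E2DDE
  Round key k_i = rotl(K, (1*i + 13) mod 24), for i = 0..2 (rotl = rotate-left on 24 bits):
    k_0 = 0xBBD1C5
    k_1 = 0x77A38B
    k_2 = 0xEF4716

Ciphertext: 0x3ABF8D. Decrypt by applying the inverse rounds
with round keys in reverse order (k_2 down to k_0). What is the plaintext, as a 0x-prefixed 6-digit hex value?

0x4957E7

s_0 = ciphertext = 0x3ABF8D
s_1 = InvRound(s_0, k_2) = 0xE593AB
s_2 = InvRound(s_1, k_1) = 0x7E7E59
s_3 = InvRound(s_2, k_0) = 0x4957E7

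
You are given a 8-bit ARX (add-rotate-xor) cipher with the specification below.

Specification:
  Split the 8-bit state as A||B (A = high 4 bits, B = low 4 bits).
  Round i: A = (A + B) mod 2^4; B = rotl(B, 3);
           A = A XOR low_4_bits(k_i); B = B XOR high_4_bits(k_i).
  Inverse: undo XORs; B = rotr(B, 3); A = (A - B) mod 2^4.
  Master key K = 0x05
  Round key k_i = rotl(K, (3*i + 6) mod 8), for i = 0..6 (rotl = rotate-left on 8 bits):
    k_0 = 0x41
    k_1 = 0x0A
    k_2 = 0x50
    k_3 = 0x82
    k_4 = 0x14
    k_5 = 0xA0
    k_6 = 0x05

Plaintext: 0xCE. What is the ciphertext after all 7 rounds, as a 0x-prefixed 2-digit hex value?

s_0 = plaintext = 0xCE
s_1 = Round(s_0, k_0) = 0xB3
s_2 = Round(s_1, k_1) = 0x49
s_3 = Round(s_2, k_2) = 0xD9
s_4 = Round(s_3, k_3) = 0x44
s_5 = Round(s_4, k_4) = 0xC3
s_6 = Round(s_5, k_5) = 0xF3
s_7 = Round(s_6, k_6) = 0x79

0x79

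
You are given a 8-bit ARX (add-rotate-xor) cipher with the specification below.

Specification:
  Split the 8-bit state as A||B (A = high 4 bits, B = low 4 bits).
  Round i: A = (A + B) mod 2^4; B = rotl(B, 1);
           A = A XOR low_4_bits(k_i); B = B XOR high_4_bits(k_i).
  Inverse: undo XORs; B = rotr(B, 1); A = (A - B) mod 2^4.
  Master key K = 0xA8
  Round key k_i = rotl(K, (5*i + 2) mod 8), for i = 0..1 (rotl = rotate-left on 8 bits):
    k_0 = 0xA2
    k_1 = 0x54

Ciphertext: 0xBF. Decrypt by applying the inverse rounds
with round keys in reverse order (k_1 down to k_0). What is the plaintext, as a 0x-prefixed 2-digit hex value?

s_0 = ciphertext = 0xBF
s_1 = InvRound(s_0, k_1) = 0xA5
s_2 = InvRound(s_1, k_0) = 0x9F

0x9F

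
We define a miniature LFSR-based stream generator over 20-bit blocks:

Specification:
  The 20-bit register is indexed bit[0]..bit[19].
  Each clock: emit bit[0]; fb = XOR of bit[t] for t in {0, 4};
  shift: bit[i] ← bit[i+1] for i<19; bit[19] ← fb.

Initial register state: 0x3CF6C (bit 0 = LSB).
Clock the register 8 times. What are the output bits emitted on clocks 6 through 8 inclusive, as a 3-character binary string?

110

reg_0 = 0x3CF6C
clock 1: out=0, reg = 0x1E7B6
clock 2: out=0, reg = 0x8F3DB
clock 3: out=1, reg = 0x479ED
clock 4: out=1, reg = 0xA3CF6
clock 5: out=0, reg = 0xD1E7B
clock 6: out=1, reg = 0x68F3D
clock 7: out=1, reg = 0x3479E
clock 8: out=0, reg = 0x9A3CF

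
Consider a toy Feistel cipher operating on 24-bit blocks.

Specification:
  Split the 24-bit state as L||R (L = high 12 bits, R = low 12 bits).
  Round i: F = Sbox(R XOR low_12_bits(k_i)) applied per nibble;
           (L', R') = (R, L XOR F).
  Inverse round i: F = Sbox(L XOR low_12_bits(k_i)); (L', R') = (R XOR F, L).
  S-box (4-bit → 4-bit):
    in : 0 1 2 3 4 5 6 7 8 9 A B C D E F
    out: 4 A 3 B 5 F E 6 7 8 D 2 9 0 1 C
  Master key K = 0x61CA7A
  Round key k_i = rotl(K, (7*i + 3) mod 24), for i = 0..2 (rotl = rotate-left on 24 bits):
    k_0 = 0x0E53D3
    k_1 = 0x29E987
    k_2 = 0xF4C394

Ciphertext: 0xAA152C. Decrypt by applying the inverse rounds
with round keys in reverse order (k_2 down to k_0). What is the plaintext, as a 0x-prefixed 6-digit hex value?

s_0 = ciphertext = 0xAA152C
s_1 = InvRound(s_0, k_2) = 0xD93AA1
s_2 = InvRound(s_1, k_1) = 0xF04D93
s_3 = InvRound(s_2, k_0) = 0x495F04

0x495F04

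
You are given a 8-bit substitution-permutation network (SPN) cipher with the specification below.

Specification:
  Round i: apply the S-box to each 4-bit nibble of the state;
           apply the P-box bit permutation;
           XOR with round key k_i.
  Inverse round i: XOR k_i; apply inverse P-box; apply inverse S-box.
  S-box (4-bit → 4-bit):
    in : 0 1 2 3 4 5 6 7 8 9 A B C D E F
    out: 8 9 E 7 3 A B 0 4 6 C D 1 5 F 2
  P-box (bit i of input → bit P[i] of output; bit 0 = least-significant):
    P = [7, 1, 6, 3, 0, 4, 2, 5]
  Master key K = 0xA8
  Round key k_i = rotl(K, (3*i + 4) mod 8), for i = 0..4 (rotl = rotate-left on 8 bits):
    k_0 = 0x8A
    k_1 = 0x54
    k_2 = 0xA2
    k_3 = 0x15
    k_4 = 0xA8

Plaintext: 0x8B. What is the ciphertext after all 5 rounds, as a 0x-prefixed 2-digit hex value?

s_0 = plaintext = 0x8B
s_1 = Round(s_0, k_0) = 0x46
s_2 = Round(s_1, k_1) = 0xCF
s_3 = Round(s_2, k_2) = 0xA1
s_4 = Round(s_3, k_3) = 0xB9
s_5 = Round(s_4, k_4) = 0xCF

0xCF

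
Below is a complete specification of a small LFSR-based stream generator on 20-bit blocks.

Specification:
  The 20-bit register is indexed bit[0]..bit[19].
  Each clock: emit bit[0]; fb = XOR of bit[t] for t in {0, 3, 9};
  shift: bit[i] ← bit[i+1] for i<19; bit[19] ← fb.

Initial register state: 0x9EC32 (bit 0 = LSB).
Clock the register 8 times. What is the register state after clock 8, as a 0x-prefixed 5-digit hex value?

0x429EC

reg_0 = 0x9EC32
clock 1: out=0, reg = 0x4F619
clock 2: out=1, reg = 0xA7B0C
clock 3: out=0, reg = 0x53D86
clock 4: out=0, reg = 0x29EC3
clock 5: out=1, reg = 0x14F61
clock 6: out=1, reg = 0x0A7B0
clock 7: out=0, reg = 0x853D8
clock 8: out=0, reg = 0x429EC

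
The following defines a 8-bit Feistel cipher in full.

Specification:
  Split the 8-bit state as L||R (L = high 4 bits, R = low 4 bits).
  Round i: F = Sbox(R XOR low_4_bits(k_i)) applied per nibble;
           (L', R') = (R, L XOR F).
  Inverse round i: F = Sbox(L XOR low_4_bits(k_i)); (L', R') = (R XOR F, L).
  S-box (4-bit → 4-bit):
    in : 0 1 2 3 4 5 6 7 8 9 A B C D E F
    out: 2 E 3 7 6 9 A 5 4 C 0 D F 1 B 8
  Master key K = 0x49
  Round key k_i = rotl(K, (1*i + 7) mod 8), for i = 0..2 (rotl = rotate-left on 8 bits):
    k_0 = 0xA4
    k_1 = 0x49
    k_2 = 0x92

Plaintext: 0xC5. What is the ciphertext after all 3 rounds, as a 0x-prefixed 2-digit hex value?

s_0 = plaintext = 0xC5
s_1 = Round(s_0, k_0) = 0x52
s_2 = Round(s_1, k_1) = 0x28
s_3 = Round(s_2, k_2) = 0x82

0x82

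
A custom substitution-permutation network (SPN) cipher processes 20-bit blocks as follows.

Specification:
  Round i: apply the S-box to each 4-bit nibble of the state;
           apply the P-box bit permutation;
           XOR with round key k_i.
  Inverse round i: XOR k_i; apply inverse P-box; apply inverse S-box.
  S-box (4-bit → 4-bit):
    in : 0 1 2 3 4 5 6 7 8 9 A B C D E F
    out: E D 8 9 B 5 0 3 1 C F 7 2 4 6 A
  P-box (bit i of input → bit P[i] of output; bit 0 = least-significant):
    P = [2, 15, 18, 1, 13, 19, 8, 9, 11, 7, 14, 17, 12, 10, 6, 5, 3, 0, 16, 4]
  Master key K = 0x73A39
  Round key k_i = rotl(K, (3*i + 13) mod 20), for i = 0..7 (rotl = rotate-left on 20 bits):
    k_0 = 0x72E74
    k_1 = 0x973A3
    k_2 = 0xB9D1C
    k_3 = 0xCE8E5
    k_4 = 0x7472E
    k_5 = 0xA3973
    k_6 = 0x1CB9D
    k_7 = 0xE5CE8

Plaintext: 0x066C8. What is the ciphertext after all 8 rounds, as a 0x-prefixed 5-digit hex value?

s_0 = plaintext = 0x066C8
s_1 = Round(s_0, k_0) = 0xE2E61
s_2 = Round(s_1, k_1) = 0xC3304
s_3 = Round(s_2, k_2) = 0x1063B
s_4 = Round(s_3, k_3) = 0x94E99
s_5 = Round(s_4, k_4) = 0x2109C
s_6 = Round(s_5, k_5) = 0x8EA83
s_7 = Round(s_6, k_6) = 0x3A753
s_8 = Round(s_7, k_7) = 0xE6116

0xE6116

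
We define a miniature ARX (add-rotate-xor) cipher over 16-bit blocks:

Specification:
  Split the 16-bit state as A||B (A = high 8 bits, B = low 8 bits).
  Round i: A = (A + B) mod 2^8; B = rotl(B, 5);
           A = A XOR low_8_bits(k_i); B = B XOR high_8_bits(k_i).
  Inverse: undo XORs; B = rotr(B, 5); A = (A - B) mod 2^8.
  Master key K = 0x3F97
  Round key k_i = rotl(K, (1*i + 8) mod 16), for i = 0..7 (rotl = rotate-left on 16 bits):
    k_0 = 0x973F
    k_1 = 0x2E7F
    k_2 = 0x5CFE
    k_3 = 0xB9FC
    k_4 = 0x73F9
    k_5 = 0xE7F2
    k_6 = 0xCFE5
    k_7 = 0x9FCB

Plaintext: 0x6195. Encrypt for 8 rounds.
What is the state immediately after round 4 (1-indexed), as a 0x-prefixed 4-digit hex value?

0x0E18

s_0 = plaintext = 0x6195
s_1 = Round(s_0, k_0) = 0xC925
s_2 = Round(s_1, k_1) = 0x918A
s_3 = Round(s_2, k_2) = 0xE50D
s_4 = Round(s_3, k_3) = 0x0E18
s_5 = Round(s_4, k_4) = 0xDF70
s_6 = Round(s_5, k_5) = 0xBDE9
s_7 = Round(s_6, k_6) = 0x43F2
s_8 = Round(s_7, k_7) = 0xFEC1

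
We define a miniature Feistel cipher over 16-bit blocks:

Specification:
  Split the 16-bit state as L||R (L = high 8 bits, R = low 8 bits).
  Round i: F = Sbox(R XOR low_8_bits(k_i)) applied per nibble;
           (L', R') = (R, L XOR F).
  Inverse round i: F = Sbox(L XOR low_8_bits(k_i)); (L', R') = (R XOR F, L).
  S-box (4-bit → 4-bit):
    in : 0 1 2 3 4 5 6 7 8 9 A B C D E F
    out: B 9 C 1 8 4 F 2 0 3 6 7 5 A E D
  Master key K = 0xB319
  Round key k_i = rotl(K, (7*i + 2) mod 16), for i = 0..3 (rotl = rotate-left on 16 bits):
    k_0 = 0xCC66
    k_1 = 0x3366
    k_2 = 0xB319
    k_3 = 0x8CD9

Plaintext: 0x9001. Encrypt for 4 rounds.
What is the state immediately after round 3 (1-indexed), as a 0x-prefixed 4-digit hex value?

s_0 = plaintext = 0x9001
s_1 = Round(s_0, k_0) = 0x0162
s_2 = Round(s_1, k_1) = 0x62B9
s_3 = Round(s_2, k_2) = 0xB909
s_4 = Round(s_3, k_3) = 0x0912

0xB909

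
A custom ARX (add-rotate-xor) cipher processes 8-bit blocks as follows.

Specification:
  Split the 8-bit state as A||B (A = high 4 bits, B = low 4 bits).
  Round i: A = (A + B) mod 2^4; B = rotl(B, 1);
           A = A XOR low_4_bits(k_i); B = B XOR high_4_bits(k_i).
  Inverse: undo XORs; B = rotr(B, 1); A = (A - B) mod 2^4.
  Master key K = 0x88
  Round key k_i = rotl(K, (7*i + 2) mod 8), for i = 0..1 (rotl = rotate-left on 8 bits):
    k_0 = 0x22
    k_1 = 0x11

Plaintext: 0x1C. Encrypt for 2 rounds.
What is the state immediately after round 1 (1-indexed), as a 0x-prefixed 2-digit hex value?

0xFB

s_0 = plaintext = 0x1C
s_1 = Round(s_0, k_0) = 0xFB
s_2 = Round(s_1, k_1) = 0xB6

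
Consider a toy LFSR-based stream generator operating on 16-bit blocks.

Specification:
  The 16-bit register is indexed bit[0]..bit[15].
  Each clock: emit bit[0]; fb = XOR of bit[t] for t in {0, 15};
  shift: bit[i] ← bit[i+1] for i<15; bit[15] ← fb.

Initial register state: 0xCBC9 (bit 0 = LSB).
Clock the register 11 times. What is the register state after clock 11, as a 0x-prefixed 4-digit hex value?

reg_0 = 0xCBC9
clock 1: out=1, reg = 0x65E4
clock 2: out=0, reg = 0x32F2
clock 3: out=0, reg = 0x1979
clock 4: out=1, reg = 0x8CBC
clock 5: out=0, reg = 0xC65E
clock 6: out=0, reg = 0xE32F
clock 7: out=1, reg = 0x7197
clock 8: out=1, reg = 0xB8CB
clock 9: out=1, reg = 0x5C65
clock 10: out=1, reg = 0xAE32
clock 11: out=0, reg = 0xD719

0xD719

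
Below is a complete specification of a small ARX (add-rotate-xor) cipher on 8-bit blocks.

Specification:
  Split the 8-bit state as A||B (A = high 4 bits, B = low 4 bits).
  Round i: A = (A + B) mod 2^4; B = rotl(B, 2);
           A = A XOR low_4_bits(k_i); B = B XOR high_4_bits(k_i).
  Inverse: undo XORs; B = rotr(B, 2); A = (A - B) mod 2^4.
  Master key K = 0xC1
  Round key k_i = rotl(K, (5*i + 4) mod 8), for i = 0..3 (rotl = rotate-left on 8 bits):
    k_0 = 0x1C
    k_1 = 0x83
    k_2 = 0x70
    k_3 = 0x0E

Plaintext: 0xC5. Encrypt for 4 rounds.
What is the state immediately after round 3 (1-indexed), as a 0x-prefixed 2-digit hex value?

0xB1

s_0 = plaintext = 0xC5
s_1 = Round(s_0, k_0) = 0xD4
s_2 = Round(s_1, k_1) = 0x29
s_3 = Round(s_2, k_2) = 0xB1
s_4 = Round(s_3, k_3) = 0x24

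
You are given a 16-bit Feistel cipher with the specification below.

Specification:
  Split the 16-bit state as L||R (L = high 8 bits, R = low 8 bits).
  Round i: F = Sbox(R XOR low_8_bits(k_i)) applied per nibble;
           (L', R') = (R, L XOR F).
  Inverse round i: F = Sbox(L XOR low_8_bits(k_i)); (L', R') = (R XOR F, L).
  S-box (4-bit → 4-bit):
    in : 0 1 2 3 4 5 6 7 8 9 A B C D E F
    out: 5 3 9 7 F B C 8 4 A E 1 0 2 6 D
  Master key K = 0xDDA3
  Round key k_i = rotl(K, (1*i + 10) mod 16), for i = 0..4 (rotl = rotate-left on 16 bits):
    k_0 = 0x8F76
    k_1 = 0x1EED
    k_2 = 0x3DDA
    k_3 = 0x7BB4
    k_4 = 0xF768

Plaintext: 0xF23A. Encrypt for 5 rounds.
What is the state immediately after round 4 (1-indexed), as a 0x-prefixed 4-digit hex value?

s_0 = plaintext = 0xF23A
s_1 = Round(s_0, k_0) = 0x3A02
s_2 = Round(s_1, k_1) = 0x0257
s_3 = Round(s_2, k_2) = 0x5740
s_4 = Round(s_3, k_3) = 0x4088
s_5 = Round(s_4, k_4) = 0x8825

0x4088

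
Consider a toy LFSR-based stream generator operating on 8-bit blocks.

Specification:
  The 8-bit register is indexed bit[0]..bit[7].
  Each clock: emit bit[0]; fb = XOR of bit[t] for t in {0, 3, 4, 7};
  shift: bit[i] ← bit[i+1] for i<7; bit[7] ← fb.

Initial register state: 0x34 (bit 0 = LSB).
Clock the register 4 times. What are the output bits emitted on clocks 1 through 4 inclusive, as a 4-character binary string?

0010

reg_0 = 0x34
clock 1: out=0, reg = 0x9A
clock 2: out=0, reg = 0xCD
clock 3: out=1, reg = 0xE6
clock 4: out=0, reg = 0xF3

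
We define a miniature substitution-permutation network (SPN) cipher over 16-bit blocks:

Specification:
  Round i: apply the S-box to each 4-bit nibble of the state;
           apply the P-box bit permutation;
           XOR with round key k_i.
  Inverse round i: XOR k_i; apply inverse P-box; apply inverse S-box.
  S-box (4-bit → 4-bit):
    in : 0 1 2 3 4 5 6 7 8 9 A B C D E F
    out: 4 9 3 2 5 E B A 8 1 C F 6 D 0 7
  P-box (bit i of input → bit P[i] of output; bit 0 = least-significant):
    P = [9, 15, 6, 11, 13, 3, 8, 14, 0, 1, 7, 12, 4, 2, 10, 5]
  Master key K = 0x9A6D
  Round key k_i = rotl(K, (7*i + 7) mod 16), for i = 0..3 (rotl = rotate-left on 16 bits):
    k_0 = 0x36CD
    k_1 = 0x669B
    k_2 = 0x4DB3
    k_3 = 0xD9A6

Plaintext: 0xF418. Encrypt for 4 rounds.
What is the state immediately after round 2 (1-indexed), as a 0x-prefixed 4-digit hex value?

s_0 = plaintext = 0xF418
s_1 = Round(s_0, k_0) = 0x5A58
s_2 = Round(s_1, k_1) = 0x3B37
s_3 = Round(s_2, k_2) = 0xD53C
s_4 = Round(s_3, k_3) = 0x4D5C

0x3B37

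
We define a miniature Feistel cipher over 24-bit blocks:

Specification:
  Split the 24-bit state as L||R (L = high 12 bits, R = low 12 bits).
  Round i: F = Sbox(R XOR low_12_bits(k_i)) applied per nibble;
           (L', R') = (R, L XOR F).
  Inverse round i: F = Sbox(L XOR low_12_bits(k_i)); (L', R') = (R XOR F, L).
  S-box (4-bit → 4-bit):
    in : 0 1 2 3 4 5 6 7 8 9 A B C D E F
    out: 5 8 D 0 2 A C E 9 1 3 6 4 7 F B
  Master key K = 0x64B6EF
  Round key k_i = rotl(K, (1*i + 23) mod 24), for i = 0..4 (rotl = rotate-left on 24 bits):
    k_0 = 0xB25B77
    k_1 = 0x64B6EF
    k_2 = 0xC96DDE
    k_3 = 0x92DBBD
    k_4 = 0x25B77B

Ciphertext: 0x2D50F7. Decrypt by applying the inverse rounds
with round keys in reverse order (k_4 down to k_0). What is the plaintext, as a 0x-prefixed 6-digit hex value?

0x030744

s_0 = ciphertext = 0x2D50F7
s_1 = InvRound(s_0, k_4) = 0xAC82D5
s_2 = InvRound(s_1, k_3) = 0xA3FAC8
s_3 = InvRound(s_2, k_2) = 0x430A3F
s_4 = InvRound(s_3, k_1) = 0x744430
s_5 = InvRound(s_4, k_0) = 0x030744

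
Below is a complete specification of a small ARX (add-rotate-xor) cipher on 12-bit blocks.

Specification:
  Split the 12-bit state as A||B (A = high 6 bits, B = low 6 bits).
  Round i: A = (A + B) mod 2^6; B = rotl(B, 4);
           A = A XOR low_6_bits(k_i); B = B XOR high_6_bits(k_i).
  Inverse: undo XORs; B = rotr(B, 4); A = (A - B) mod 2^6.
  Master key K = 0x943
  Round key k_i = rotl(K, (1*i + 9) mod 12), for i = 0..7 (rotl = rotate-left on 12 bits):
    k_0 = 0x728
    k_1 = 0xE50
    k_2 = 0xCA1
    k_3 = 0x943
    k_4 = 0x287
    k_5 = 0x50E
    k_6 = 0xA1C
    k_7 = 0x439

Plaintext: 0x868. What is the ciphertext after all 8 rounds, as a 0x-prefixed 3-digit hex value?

0xF8F

s_0 = plaintext = 0x868
s_1 = Round(s_0, k_0) = 0x856
s_2 = Round(s_1, k_1) = 0x9DC
s_3 = Round(s_2, k_2) = 0x8B5
s_4 = Round(s_3, k_3) = 0x538
s_5 = Round(s_4, k_4) = 0x2C4
s_6 = Round(s_5, k_5) = 0x055
s_7 = Round(s_6, k_6) = 0x2BD
s_8 = Round(s_7, k_7) = 0xF8F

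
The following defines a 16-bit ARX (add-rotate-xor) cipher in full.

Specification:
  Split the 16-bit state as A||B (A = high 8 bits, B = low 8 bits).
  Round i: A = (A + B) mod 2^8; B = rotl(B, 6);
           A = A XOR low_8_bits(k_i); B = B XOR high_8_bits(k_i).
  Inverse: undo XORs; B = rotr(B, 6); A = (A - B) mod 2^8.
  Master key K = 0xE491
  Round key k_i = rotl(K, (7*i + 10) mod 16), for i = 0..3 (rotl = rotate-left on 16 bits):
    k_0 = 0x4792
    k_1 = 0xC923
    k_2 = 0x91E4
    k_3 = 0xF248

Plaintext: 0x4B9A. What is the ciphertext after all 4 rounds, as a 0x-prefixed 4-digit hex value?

s_0 = plaintext = 0x4B9A
s_1 = Round(s_0, k_0) = 0x77E1
s_2 = Round(s_1, k_1) = 0x7BB1
s_3 = Round(s_2, k_2) = 0xC8FD
s_4 = Round(s_3, k_3) = 0x8D8D

0x8D8D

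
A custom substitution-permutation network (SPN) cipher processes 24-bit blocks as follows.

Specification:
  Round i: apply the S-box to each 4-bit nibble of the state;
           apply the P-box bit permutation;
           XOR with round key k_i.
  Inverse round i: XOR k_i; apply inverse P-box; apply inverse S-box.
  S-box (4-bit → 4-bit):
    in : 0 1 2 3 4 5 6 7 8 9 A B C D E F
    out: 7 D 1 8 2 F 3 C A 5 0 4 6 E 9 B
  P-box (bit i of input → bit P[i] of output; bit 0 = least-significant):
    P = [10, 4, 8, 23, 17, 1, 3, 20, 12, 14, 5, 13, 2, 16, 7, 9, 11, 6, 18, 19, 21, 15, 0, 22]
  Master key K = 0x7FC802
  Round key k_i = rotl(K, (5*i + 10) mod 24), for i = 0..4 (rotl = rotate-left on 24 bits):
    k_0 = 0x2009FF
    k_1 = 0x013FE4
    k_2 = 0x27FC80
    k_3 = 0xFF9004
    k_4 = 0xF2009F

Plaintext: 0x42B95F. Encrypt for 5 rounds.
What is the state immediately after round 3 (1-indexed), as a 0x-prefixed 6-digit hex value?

s_0 = plaintext = 0x42B95F
s_1 = Round(s_0, k_0) = 0xB29545
s_2 = Round(s_1, k_1) = 0x814253
s_3 = Round(s_2, k_2) = 0xF8648A
s_4 = Round(s_3, k_3) = 0x865042
s_5 = Round(s_4, k_4) = 0xB3DE79

0xF8648A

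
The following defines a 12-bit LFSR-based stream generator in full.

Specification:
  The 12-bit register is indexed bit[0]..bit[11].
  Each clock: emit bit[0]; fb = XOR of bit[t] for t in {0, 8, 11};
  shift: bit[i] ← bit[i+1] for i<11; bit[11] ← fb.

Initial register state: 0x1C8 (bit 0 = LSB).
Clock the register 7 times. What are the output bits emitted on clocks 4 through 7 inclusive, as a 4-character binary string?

1001

reg_0 = 0x1C8
clock 1: out=0, reg = 0x8E4
clock 2: out=0, reg = 0xC72
clock 3: out=0, reg = 0xE39
clock 4: out=1, reg = 0x71C
clock 5: out=0, reg = 0xB8E
clock 6: out=0, reg = 0x5C7
clock 7: out=1, reg = 0x2E3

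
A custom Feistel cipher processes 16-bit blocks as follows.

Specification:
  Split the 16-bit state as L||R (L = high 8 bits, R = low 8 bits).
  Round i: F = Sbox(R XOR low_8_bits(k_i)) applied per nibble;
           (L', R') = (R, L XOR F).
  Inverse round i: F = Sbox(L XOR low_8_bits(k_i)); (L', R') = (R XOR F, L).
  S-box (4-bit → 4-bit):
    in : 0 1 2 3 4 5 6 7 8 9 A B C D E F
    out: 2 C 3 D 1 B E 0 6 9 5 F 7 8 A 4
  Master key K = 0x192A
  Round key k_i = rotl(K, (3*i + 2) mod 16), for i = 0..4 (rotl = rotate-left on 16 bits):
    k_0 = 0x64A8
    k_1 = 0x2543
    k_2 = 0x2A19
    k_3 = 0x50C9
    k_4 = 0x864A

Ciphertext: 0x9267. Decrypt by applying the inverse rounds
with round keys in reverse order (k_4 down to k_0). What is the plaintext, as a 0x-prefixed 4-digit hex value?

s_0 = ciphertext = 0x9267
s_1 = InvRound(s_0, k_4) = 0xE192
s_2 = InvRound(s_1, k_3) = 0xA4E1
s_3 = InvRound(s_2, k_2) = 0x19A4
s_4 = InvRound(s_3, k_1) = 0x1119
s_5 = InvRound(s_4, k_0) = 0xE011

0xE011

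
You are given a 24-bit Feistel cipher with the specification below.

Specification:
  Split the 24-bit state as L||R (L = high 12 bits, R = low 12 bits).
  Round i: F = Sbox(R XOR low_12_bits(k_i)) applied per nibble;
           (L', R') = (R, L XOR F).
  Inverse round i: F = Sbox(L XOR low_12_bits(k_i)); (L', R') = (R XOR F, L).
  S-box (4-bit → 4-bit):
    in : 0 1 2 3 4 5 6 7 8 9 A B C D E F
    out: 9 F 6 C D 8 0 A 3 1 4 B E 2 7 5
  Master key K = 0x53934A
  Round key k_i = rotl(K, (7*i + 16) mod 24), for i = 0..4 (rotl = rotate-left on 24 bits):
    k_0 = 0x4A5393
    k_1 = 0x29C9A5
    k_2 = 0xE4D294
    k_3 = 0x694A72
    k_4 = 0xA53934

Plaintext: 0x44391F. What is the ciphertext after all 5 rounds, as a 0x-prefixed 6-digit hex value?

s_0 = plaintext = 0x44391F
s_1 = Round(s_0, k_0) = 0x91F07D
s_2 = Round(s_1, k_1) = 0x07D83C
s_3 = Round(s_2, k_2) = 0x83C43E
s_4 = Round(s_3, k_3) = 0x43EFE2
s_5 = Round(s_4, k_4) = 0xFE241E

0xFE241E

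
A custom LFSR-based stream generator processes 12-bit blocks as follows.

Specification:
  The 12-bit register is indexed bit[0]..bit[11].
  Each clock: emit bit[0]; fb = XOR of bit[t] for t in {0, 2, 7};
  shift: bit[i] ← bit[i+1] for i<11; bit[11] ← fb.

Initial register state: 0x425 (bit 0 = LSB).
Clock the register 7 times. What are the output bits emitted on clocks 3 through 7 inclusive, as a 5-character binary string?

reg_0 = 0x425
clock 1: out=1, reg = 0x212
clock 2: out=0, reg = 0x109
clock 3: out=1, reg = 0x884
clock 4: out=0, reg = 0x442
clock 5: out=0, reg = 0x221
clock 6: out=1, reg = 0x910
clock 7: out=0, reg = 0x488

10010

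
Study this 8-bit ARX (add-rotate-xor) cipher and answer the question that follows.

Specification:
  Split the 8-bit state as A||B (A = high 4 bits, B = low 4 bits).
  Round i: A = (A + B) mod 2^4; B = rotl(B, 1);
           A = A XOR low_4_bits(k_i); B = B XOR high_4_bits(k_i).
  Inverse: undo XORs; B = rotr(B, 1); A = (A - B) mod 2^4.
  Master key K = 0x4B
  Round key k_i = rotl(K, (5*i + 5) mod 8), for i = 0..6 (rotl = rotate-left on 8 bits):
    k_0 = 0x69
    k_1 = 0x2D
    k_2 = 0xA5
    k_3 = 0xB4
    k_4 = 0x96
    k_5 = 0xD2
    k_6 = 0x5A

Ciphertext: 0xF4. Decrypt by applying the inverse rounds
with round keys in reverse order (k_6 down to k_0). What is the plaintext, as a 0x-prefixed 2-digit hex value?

0x2C

s_0 = ciphertext = 0xF4
s_1 = InvRound(s_0, k_6) = 0xD8
s_2 = InvRound(s_1, k_5) = 0x5A
s_3 = InvRound(s_2, k_4) = 0xA9
s_4 = InvRound(s_3, k_3) = 0xD1
s_5 = InvRound(s_4, k_2) = 0xBD
s_6 = InvRound(s_5, k_1) = 0x7F
s_7 = InvRound(s_6, k_0) = 0x2C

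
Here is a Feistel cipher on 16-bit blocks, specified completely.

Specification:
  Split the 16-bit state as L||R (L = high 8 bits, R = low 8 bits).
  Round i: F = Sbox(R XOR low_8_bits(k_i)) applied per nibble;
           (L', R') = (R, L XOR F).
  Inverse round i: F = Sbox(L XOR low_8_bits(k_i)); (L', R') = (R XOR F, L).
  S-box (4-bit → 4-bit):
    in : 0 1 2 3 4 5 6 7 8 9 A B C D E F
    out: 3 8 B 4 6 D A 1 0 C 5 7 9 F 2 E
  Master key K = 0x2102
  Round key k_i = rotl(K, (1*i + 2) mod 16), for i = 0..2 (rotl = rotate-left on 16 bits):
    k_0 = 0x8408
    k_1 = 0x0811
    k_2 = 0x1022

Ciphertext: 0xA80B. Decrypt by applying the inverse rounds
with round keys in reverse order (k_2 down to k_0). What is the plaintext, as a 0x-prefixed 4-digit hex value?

s_0 = ciphertext = 0xA80B
s_1 = InvRound(s_0, k_2) = 0x0EA8
s_2 = InvRound(s_1, k_1) = 0x260E
s_3 = InvRound(s_2, k_0) = 0xBC26

0xBC26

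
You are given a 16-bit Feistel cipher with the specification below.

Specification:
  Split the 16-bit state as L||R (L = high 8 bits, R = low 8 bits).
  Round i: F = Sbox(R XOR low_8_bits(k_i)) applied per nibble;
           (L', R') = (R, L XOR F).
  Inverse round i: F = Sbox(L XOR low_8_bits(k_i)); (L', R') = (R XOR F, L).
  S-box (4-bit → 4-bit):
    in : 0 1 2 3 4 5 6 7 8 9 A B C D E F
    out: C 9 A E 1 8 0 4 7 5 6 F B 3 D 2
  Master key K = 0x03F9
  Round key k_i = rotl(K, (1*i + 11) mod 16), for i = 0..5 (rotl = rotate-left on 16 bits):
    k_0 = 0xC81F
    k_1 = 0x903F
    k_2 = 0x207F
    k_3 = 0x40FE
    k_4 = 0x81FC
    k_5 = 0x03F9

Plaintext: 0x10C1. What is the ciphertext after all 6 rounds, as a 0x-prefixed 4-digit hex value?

0x5F71

s_0 = plaintext = 0x10C1
s_1 = Round(s_0, k_0) = 0xC12D
s_2 = Round(s_1, k_1) = 0x2D5B
s_3 = Round(s_2, k_2) = 0x5B8C
s_4 = Round(s_3, k_3) = 0x8C11
s_5 = Round(s_4, k_4) = 0x115F
s_6 = Round(s_5, k_5) = 0x5F71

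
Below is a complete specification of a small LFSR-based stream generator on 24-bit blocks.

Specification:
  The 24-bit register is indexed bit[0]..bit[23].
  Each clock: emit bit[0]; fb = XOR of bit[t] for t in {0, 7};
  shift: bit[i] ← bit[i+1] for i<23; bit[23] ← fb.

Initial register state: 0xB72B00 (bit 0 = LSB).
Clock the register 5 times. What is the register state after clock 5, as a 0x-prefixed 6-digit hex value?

reg_0 = 0xB72B00
clock 1: out=0, reg = 0x5B9580
clock 2: out=0, reg = 0xADCAC0
clock 3: out=0, reg = 0xD6E560
clock 4: out=0, reg = 0x6B72B0
clock 5: out=0, reg = 0xB5B958

0xB5B958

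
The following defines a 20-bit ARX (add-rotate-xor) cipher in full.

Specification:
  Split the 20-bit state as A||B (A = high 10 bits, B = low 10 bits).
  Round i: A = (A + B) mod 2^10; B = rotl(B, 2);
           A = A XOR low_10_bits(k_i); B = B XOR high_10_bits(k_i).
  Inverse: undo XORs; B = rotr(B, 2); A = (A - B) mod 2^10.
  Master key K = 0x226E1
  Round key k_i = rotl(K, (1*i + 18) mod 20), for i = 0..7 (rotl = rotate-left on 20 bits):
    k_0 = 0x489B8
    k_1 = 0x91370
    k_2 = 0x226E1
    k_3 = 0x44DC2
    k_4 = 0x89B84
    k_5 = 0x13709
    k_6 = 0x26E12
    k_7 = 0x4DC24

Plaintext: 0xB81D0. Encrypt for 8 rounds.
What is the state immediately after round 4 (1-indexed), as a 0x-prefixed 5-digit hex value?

s_0 = plaintext = 0xB81D0
s_1 = Round(s_0, k_0) = 0x42263
s_2 = Round(s_1, k_1) = 0x06FCA
s_3 = Round(s_2, k_2) = 0x413A2
s_4 = Round(s_3, k_3) = 0x59398
s_5 = Round(s_4, k_4) = 0xDE045
s_6 = Round(s_5, k_5) = 0x2D159
s_7 = Round(s_6, k_6) = 0x07DFE
s_8 = Round(s_7, k_7) = 0x8E6CE

0x59398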